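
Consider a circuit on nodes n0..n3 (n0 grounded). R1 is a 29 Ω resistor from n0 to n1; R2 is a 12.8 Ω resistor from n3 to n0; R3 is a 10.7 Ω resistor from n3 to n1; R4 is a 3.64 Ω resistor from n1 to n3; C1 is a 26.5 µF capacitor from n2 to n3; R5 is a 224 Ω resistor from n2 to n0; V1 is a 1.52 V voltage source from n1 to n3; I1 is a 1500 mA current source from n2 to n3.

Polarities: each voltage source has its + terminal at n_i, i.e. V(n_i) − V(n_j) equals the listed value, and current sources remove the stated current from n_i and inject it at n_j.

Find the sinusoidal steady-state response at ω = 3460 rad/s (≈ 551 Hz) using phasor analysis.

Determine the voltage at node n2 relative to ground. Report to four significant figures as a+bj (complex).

MNA unknowns: 3 node voltages V₁..V_3 plus 1 source current (V1)
R1: Y=0.03448+0.000j on G[0,1]
R2: Y=0.07812+0.000j on G[3,0]
R3: Y=0.09346+0.000j on G[3,1]
R4: Y=0.2747+0.000j on G[1,3]
C1: Y=0.000+0.09169j on G[2,3]
R5: Y=0.004464+0.000j on G[2,0]
V1: row V1−V3=1.52, i_V1 at 1,3
I1: z[2]−=1.5, z[3]+=1.5
solve → V1=1.101-0.6216j, V2=-1.182+15.68j, V3=-0.4186-0.6216j
aux → i_V1=-0.5976+0.02144j

-1.182+15.68j V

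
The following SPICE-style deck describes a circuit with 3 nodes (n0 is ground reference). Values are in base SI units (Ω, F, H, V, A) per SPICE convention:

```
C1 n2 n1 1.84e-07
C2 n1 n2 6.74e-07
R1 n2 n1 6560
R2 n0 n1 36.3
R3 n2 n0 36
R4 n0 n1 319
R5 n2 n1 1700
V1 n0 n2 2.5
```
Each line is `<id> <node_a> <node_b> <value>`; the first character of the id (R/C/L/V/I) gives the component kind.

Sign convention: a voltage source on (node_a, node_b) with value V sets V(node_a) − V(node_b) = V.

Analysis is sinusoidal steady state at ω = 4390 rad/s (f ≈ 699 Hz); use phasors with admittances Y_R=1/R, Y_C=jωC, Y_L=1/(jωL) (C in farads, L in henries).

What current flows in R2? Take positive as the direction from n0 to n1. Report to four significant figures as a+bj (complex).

0.002576+0.007946j A

MNA unknowns: 2 node voltages V₁..V_2 plus 1 source current (V1)
C1: Y=0.000+0.0008078j on G[2,1]
C2: Y=0.000+0.002959j on G[1,2]
R1: Y=0.0001524+0.000j on G[2,1]
R2: Y=0.02755+0.000j on G[0,1]
R3: Y=0.02778+0.000j on G[2,0]
R4: Y=0.003135+0.000j on G[0,1]
R5: Y=0.0005882+0.000j on G[2,1]
V1: row V0−V2=2.5, i_V1 at 0,2
solve → V1=-0.09350-0.2885j, V2=-2.500+0.000j
aux → i_V1=-0.07231-0.008851j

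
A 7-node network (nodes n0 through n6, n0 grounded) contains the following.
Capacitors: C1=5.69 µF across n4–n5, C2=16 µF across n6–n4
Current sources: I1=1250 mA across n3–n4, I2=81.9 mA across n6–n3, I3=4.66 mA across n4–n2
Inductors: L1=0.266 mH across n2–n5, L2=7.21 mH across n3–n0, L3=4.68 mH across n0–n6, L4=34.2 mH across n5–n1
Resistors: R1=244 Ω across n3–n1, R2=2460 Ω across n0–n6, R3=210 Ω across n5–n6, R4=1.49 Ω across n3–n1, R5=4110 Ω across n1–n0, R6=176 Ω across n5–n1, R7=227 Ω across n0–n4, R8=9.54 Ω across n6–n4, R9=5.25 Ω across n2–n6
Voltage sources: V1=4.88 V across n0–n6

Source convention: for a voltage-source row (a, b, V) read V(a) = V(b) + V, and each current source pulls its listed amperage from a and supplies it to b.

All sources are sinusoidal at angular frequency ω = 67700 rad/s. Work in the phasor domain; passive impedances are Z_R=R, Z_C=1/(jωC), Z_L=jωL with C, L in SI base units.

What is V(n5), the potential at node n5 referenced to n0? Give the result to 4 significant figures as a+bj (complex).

-6.545+2.590j V

MNA unknowns: 6 node voltages V₁..V_6 plus 1 source current (V1)
C1: Y=0.000+0.3852j on G[4,5]
I1: z[3]−=1.25, z[4]+=1.25
L1: Y=0.000-0.05553j on G[2,5]
R1: Y=0.004098+0.000j on G[3,1]
R2: Y=0.0004065+0.000j on G[0,6]
R3: Y=0.004762+0.000j on G[5,6]
R4: Y=0.6711+0.000j on G[3,1]
L2: Y=0.000-0.002049j on G[3,0]
R5: Y=0.0002433+0.000j on G[1,0]
I2: z[6]−=0.0819, z[3]+=0.0819
R6: Y=0.005682+0.000j on G[5,1]
I3: z[4]−=0.00466, z[2]+=0.00466
R7: Y=0.004405+0.000j on G[0,4]
C2: Y=0.000+1.083j on G[6,4]
R8: Y=0.1048+0.000j on G[6,4]
L3: Y=0.000-0.003156j on G[0,6]
L4: Y=0.000-0.0004319j on G[5,1]
R9: Y=0.1905+0.000j on G[2,6]
V1: row V0−V6=4.88, i_V1 at 0,6
solve → V1=-173.6-70.26j, V2=-4.292+0.6567j, V3=-175.1-70.79j, V4=-5.301-0.2147j, V5=-6.545+2.590j, V6=-4.880+0.000j
aux → i_V1=-0.2126+0.3562j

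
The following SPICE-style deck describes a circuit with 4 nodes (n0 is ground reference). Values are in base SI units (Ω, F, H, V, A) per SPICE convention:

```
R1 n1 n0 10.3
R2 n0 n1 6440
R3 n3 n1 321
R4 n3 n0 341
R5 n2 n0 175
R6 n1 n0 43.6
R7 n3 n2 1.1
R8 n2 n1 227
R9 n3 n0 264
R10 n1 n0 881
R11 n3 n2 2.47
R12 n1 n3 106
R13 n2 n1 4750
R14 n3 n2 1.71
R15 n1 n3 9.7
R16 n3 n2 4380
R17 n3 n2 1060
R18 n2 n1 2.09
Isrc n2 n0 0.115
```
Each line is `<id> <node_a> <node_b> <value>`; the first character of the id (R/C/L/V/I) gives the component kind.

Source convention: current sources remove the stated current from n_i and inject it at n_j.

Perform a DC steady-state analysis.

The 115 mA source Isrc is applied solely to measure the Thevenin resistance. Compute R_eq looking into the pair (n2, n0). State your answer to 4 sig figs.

MNA unknowns: 3 node voltages V₁..V_3
R1: Y=0.09709 on G[1,0]
R2: Y=0.0001553 on G[0,1]
R3: Y=0.003115 on G[3,1]
R4: Y=0.002933 on G[3,0]
R5: Y=0.005714 on G[2,0]
R6: Y=0.02294 on G[1,0]
R7: Y=0.9091 on G[3,2]
R8: Y=0.004405 on G[2,1]
R9: Y=0.003788 on G[3,0]
R10: Y=0.001135 on G[1,0]
R11: Y=0.4049 on G[3,2]
R12: Y=0.009434 on G[1,3]
R13: Y=0.0002105 on G[2,1]
R14: Y=0.5848 on G[3,2]
R15: Y=0.1031 on G[1,3]
R16: Y=0.0002283 on G[3,2]
R17: Y=0.0009434 on G[3,2]
R18: Y=0.4785 on G[2,1]
Isrc: z[2]−=0.115, z[0]+=0.115
solve → V1=-0.8443, V2=-1.018, V3=-1.005

R_eq = 8.852 Ω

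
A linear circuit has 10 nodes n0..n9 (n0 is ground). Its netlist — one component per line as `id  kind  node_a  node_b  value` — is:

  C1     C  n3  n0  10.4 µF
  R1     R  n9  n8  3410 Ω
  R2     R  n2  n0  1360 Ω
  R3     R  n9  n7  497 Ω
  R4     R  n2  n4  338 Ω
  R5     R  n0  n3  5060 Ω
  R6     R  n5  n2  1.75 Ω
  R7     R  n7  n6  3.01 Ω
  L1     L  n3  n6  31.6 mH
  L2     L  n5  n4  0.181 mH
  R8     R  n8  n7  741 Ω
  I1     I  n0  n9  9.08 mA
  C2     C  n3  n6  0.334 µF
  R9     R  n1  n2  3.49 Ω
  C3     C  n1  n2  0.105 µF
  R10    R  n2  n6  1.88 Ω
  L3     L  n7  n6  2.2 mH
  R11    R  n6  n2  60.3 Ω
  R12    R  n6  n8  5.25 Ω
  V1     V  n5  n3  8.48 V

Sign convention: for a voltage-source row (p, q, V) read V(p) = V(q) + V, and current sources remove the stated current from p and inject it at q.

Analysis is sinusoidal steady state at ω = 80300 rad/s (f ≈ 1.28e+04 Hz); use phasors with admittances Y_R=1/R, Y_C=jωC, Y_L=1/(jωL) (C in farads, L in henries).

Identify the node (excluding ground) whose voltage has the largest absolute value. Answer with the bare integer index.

9

MNA unknowns: 9 node voltages V₁..V_9 plus 1 source current (V1)
C1: Y=0.000+0.8351j on G[3,0]
R1: Y=0.0002933+0.000j on G[9,8]
R2: Y=0.0007353+0.000j on G[2,0]
R3: Y=0.002012+0.000j on G[9,7]
R4: Y=0.002959+0.000j on G[2,4]
R5: Y=0.0001976+0.000j on G[0,3]
R6: Y=0.5714+0.000j on G[5,2]
R7: Y=0.3322+0.000j on G[7,6]
L1: Y=0.000-0.0003941j on G[3,6]
L2: Y=0.000-0.06880j on G[5,4]
R8: Y=0.001350+0.000j on G[8,7]
I1: z[0]−=0.00908, z[9]+=0.00908
C2: Y=0.000+0.02682j on G[3,6]
R9: Y=0.2865+0.000j on G[1,2]
C3: Y=0.000+0.008431j on G[1,2]
R10: Y=0.5319+0.000j on G[2,6]
L3: Y=0.000-0.005661j on G[7,6]
R11: Y=0.01658+0.000j on G[6,2]
R12: Y=0.1905+0.000j on G[6,8]
V1: row V5−V3=8.48, i_V1 at 5,3
solve → V1=8.449-0.3906j, V2=8.449-0.3906j, V3=0.0003448-0.003434j, V4=8.497-0.005497j, V5=8.480-0.003434j, V6=8.427-0.7966j, V7=8.451-0.7962j, V8=8.433-0.7966j, V9=12.39-0.7963j
aux → i_V1=-0.01809-0.2224j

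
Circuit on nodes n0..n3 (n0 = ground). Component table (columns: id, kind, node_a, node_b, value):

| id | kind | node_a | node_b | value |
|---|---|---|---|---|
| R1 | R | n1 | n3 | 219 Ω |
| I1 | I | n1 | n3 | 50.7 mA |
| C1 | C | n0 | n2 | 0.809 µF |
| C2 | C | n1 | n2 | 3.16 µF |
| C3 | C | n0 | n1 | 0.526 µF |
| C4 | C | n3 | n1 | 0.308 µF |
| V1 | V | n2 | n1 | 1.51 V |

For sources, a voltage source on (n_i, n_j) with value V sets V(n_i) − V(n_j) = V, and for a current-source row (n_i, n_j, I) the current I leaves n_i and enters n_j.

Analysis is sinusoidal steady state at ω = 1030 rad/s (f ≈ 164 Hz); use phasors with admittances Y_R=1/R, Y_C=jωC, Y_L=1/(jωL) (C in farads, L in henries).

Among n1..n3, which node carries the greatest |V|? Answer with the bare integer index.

MNA unknowns: 3 node voltages V₁..V_3 plus 1 source current (V1)
R1: Y=0.004566+0.000j on G[1,3]
I1: z[1]−=0.0507, z[3]+=0.0507
C1: Y=0.000+0.0008333j on G[0,2]
C2: Y=0.000+0.003255j on G[1,2]
C3: Y=0.000+0.0005418j on G[0,1]
C4: Y=0.000+0.0003172j on G[3,1]
V1: row V2−V1=1.51, i_V1 at 2,1
solve → V1=-0.9150+0.000j, V2=0.5950+0.000j, V3=10.13-0.7677j
aux → i_V1=0.000-0.005411j

3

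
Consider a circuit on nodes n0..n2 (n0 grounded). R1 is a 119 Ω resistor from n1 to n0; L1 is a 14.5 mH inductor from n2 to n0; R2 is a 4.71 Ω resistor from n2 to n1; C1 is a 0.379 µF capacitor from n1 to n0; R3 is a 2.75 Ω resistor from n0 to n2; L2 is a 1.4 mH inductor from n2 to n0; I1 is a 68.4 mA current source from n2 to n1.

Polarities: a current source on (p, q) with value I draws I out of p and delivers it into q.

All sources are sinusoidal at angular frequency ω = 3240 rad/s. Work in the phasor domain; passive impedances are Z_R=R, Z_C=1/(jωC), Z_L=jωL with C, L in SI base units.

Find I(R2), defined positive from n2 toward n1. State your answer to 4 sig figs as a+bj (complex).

MNA unknowns: 2 node voltages V₁..V_2
R1: Y=0.008403+0.000j on G[1,0]
L1: Y=0.000-0.02129j on G[2,0]
R2: Y=0.2123+0.000j on G[2,1]
C1: Y=0.000+0.001228j on G[1,0]
R3: Y=0.3636+0.000j on G[0,2]
L2: Y=0.000-0.2205j on G[2,0]
I1: z[2]−=0.0684, z[1]+=0.0684
solve → V1=0.3055-0.005444j, V2=-0.004492-0.003892j

-0.06583+0.0003295j A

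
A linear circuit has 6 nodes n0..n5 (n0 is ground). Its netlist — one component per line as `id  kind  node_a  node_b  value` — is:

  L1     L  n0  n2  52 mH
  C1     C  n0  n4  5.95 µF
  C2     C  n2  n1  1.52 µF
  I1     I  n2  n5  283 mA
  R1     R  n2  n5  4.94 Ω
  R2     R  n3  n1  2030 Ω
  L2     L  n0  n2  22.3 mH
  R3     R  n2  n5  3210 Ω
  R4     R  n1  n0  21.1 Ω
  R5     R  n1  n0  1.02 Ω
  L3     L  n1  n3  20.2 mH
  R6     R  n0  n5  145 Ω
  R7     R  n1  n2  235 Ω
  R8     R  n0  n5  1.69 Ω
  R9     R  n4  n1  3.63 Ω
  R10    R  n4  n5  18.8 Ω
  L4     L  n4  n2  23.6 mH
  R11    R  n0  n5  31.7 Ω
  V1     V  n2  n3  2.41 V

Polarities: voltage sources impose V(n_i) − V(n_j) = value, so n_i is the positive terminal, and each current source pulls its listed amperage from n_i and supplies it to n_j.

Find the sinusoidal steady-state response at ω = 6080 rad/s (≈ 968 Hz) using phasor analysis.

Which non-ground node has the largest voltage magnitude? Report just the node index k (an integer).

Apply KCL at each of the 5 non-ground nodes and solve the resulting linear system.
Node n1: branches {C2, R2, R4, R5, L3, R7, R9} → V_1 = -0.006479+0.02073j
Node n2: branches {L1, C2, I1, R1, L2, R3, R7, L4, V1} → V_2 = -1.321-0.2528j
Node n3: branches {R2, L3, V1} → V_3 = -3.731-0.2528j
Node n4: branches {C1, R9, R10, L4} → V_4 = -0.004784+0.03680j
Node n5: branches {I1, R1, R3, R6, R8, R10, R11} → V_5 = 0.01691-0.05562j
Source currents: i(V1)=-0.004062+0.03019j

3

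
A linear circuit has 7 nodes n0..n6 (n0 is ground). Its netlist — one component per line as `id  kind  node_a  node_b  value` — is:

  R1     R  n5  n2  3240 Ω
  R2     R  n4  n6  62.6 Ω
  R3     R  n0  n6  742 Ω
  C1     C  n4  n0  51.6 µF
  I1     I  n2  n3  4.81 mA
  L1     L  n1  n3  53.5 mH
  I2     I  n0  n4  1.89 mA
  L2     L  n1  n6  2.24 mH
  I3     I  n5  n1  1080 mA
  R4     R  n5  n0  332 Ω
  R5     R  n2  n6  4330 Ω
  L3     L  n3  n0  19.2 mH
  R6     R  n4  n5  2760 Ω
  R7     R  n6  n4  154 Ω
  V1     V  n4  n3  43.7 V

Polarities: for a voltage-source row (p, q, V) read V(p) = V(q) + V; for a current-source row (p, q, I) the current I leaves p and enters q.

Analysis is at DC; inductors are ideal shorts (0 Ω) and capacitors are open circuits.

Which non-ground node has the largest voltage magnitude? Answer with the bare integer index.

Element admittances at DC:
  Y(R1) = 0.0003086 S between n5,n2
  Y(R2) = 0.01597 S between n4,n6
  Y(R3) = 0.001348 S between n0,n6
  Y(C1) = 0.000 S between n4,n0
  I1: injects 0.00481 A into n3 (from n2)
  L1: short n1↔n3 (DC inductor)
  I2: injects 0.00189 A into n4 (from n0)
  L2: short n1↔n6 (DC inductor)
  I3: injects 1.08 A into n1 (from n5)
  Y(R4) = 0.003012 S between n5,n0
  Y(R5) = 0.0002309 S between n2,n6
  L3: short n3↔n0 (DC inductor)
  Y(R6) = 0.0003623 S between n4,n5
  Y(R7) = 0.006494 S between n6,n4
  V1: constraint V(n4)−V(n3) = 43.7
Assemble and solve the 10×10 MNA system:
  V(n1)=0.000  V(n2)=-183.0  V(n3)=0.000  V(n4)=43.70  V(n5)=-304.3  V(n6)=0.000
  i(L1)=2.020  i(L2)=-0.9396  i(L3)=0.9184  i(V1)=-1.106

5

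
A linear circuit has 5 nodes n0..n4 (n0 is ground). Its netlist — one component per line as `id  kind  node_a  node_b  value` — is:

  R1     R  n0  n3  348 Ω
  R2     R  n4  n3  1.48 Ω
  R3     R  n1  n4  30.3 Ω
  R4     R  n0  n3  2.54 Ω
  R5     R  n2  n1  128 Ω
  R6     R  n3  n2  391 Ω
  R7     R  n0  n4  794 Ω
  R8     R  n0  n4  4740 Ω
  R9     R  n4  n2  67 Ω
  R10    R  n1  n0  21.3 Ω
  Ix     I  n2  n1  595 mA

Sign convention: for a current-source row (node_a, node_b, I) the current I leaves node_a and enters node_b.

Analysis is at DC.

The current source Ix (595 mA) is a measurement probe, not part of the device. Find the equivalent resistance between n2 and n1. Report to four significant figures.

Apply KCL at each of the 4 non-ground nodes and solve the resulting linear system.
Node n1: branches {R3, R5, R10, Ix} → V_1 = 4.481
Node n2: branches {R5, R6, R9, Ix} → V_2 = -22.64
Node n3: branches {R1, R2, R4, R6} → V_3 = -0.5277
Node n4: branches {R2, R3, R7, R8, R9} → V_4 = -0.7537

R_eq = 45.58 Ω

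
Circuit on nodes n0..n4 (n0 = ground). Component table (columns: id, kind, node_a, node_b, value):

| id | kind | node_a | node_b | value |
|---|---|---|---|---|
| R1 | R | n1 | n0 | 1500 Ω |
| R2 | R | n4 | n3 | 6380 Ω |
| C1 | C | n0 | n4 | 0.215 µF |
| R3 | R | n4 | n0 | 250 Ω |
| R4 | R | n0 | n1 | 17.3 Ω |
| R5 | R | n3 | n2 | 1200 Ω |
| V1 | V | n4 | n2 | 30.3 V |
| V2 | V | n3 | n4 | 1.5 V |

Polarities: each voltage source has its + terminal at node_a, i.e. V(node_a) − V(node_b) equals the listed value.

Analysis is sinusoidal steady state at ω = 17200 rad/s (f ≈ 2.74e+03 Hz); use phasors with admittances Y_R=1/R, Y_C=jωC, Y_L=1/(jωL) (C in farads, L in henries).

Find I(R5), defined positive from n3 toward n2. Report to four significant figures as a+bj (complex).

Apply KCL at each of the 4 non-ground nodes and solve the resulting linear system.
Node n1: branches {R1, R4} → V_1 = 0.000+0.000j
Node n2: branches {R5, V1} → V_2 = -30.30+0.000j
Node n3: branches {R2, R5, V2} → V_3 = 1.500+0.000j
Node n4: branches {R2, C1, R3, V1, V2} → V_4 = 0.000+0.000j
Source currents: i(V1)=-0.02650+0.000j, i(V2)=-0.02674+0.000j

0.02650+0.000j A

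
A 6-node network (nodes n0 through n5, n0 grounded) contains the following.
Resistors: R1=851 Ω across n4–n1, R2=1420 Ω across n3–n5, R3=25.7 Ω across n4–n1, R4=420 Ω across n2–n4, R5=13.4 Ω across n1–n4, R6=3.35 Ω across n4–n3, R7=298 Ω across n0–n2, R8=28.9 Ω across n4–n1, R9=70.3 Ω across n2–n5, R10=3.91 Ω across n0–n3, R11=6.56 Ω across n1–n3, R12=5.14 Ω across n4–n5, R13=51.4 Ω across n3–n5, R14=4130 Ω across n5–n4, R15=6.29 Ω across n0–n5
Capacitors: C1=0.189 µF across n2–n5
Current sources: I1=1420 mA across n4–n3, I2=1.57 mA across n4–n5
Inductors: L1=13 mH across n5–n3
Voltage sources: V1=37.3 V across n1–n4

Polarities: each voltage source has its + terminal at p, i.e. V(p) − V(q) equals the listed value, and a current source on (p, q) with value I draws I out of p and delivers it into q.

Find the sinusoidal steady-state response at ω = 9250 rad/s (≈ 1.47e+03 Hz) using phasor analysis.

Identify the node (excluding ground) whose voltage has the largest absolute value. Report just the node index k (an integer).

1

MNA unknowns: 5 node voltages V₁..V_5 plus 1 source current (V1)
R1: Y=0.001175+0.000j on G[4,1]
C1: Y=0.000+0.001748j on G[2,5]
R2: Y=0.0007042+0.000j on G[3,5]
R3: Y=0.03891+0.000j on G[4,1]
R4: Y=0.002381+0.000j on G[2,4]
R5: Y=0.07463+0.000j on G[1,4]
R6: Y=0.2985+0.000j on G[4,3]
R7: Y=0.003356+0.000j on G[0,2]
R8: Y=0.03460+0.000j on G[4,1]
R9: Y=0.01422+0.000j on G[2,5]
R10: Y=0.2558+0.000j on G[0,3]
R11: Y=0.1524+0.000j on G[1,3]
R12: Y=0.1946+0.000j on G[4,5]
I1: z[4]−=1.42, z[3]+=1.42
L1: Y=0.000-0.008316j on G[5,3]
I2: z[4]−=0.00157, z[5]+=0.00157
R13: Y=0.01946+0.000j on G[3,5]
R14: Y=0.0002421+0.000j on G[5,4]
R15: Y=0.1590+0.000j on G[0,5]
V1: row V1−V4=37.3, i_V1 at 1,4
solve → V1=27.04+0.02283j, V2=-4.891-0.1391j, V3=3.265+0.1058j, V4=-10.26+0.02283j, V5=-5.149-0.1672j
aux → i_V1=-9.194+0.01265j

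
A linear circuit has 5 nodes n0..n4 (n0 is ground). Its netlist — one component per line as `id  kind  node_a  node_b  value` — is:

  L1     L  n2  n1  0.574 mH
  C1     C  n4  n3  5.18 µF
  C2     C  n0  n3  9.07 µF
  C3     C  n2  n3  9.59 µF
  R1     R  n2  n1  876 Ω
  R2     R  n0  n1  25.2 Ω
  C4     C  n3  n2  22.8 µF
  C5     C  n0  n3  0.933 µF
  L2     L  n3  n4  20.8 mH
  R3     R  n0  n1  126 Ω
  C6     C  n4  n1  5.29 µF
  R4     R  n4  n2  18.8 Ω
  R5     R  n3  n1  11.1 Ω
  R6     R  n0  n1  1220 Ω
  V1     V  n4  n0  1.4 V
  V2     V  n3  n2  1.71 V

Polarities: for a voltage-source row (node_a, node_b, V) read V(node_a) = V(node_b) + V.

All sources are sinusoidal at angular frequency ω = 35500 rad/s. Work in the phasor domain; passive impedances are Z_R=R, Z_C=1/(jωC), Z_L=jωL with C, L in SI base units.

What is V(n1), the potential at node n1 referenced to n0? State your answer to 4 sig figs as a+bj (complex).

1.081+0.9069j V

MNA unknowns: 4 node voltages V₁..V_4 plus 2 source currents (V1, V2)
L1: Y=0.000-0.04907j on G[2,1]
C1: Y=0.000+0.1839j on G[4,3]
C2: Y=0.000+0.3220j on G[0,3]
C3: Y=0.000+0.3404j on G[2,3]
R1: Y=0.001142+0.000j on G[2,1]
R2: Y=0.03968+0.000j on G[0,1]
C4: Y=0.000+0.8094j on G[3,2]
C5: Y=0.000+0.03312j on G[0,3]
L2: Y=0.000-0.001354j on G[3,4]
R3: Y=0.007937+0.000j on G[0,1]
C6: Y=0.000+0.1878j on G[4,1]
R4: Y=0.05319+0.000j on G[4,2]
R5: Y=0.09009+0.000j on G[3,1]
R6: Y=0.0008197+0.000j on G[0,1]
V1: row V4−V0=1.4, i_V1 at 4,0
V2: row V3−V2=1.71, i_V2 at 3,2
solve → V1=1.081+0.9069j, V2=-1.158-0.4725j, V3=0.5517-0.4725j, V4=1.400+0.000j
aux → i_V1=-0.2202-0.2399j, i_V2=-0.2063-1.883j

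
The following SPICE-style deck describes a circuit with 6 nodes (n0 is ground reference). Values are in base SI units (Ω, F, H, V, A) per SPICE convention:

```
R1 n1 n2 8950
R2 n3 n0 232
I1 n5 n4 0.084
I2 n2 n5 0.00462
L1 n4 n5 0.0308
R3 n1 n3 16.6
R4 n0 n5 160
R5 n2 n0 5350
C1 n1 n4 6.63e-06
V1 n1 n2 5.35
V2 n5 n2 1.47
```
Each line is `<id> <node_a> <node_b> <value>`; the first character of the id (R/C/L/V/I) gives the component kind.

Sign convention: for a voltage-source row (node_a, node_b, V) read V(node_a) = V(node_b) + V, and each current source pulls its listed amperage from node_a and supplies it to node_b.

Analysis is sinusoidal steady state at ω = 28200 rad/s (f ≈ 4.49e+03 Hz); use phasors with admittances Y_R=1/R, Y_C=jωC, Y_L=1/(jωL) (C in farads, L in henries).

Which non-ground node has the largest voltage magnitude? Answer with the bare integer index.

MNA unknowns: 5 node voltages V₁..V_5 plus 2 source currents (V1, V2)
R1: Y=0.0001117+0.000j on G[1,2]
R2: Y=0.004310+0.000j on G[3,0]
I1: z[5]−=0.084, z[4]+=0.084
I2: z[2]−=0.00462, z[5]+=0.00462
L1: Y=0.000-0.001151j on G[4,5]
R3: Y=0.06024+0.000j on G[1,3]
R4: Y=0.006250+0.000j on G[0,5]
R5: Y=0.0001869+0.000j on G[2,0]
C1: Y=0.000+0.1870j on G[1,4]
V1: row V1−V2=5.35, i_V1 at 1,2
V2: row V5−V2=1.47, i_V2 at 5,2
solve → V1=2.414+0.000j, V2=-2.936+0.000j, V3=2.253+0.000j, V4=2.438-0.4521j, V5=-1.466+0.000j
aux → i_V1=0.07421+0.004495j, i_V2=-0.07074-0.004495j

2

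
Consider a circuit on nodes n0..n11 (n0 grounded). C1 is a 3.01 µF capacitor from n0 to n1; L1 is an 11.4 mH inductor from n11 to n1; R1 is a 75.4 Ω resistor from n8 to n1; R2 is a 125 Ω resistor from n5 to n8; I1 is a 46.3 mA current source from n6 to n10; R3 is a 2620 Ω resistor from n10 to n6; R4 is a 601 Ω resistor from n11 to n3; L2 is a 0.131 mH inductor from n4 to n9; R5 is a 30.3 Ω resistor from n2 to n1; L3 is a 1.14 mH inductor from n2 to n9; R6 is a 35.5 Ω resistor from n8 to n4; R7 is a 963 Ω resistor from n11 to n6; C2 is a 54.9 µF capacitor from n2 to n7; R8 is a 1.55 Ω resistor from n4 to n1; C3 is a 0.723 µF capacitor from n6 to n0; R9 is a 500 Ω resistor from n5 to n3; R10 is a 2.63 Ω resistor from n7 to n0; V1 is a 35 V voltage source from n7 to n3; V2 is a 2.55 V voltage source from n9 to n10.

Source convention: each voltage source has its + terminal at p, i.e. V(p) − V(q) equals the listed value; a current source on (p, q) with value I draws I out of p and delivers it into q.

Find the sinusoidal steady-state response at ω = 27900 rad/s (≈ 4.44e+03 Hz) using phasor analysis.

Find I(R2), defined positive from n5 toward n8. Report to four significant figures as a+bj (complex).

Element admittances at ω=27900 rad/s:
  Y(C1) = 0.000+0.08398j S between n0,n1
  Y(L1) = 0.000-0.003144j S between n11,n1
  Y(R1) = 0.01326+0.000j S between n8,n1
  Y(R2) = 0.008000+0.000j S between n5,n8
  I1: injects 0.0463 A into n10 (from n6)
  Y(R3) = 0.0003817+0.000j S between n10,n6
  Y(R4) = 0.001664+0.000j S between n11,n3
  Y(L2) = 0.000-0.2736j S between n4,n9
  Y(R5) = 0.03300+0.000j S between n2,n1
  Y(L3) = 0.000-0.03144j S between n2,n9
  Y(R6) = 0.02817+0.000j S between n8,n4
  Y(R7) = 0.001038+0.000j S between n11,n6
  Y(C2) = 0.000+1.532j S between n2,n7
  Y(R8) = 0.6452+0.000j S between n4,n1
  Y(C3) = 0.000+0.02017j S between n6,n0
  Y(R9) = 0.002000+0.000j S between n5,n3
  Y(R10) = 0.3802+0.000j S between n7,n0
  V1: constraint V(n7)−V(n3) = 35
  V2: constraint V(n9)−V(n10) = 2.55
Assemble and solve the 13×13 MNA system:
  V(n1)=0.02138+0.6118j  V(n2)=0.3007+0.02425j  V(n3)=-34.72+0.03198j  V(n4)=0.005433+0.5992j  V(n5)=-7.968+0.4720j  V(n6)=-0.6919+2.779j  V(n7)=0.2826+0.03198j  V(n8)=-1.281+0.5820j  V(n9)=0.03326+0.6940j  V(n10)=-2.517+0.6940j  V(n11)=-9.418-9.895j
  i(V1)=-0.09559+0.01564j  i(V2)=-0.04700-0.0007958j

-0.05350-0.0008800j A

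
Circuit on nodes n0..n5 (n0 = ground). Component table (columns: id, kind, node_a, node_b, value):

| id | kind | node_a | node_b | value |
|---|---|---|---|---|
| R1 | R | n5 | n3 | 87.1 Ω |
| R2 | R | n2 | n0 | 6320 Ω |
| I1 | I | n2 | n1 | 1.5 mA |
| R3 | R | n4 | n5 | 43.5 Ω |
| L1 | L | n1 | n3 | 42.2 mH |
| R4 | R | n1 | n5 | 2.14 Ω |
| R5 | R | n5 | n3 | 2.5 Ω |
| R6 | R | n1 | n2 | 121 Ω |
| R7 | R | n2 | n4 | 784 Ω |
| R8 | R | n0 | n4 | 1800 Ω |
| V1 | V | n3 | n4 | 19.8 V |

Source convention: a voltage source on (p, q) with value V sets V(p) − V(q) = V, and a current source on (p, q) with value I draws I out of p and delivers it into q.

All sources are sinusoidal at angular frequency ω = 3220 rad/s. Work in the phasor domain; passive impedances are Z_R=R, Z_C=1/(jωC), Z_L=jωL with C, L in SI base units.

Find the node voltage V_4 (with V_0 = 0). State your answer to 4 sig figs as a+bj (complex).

Apply KCL at each of the 5 non-ground nodes and solve the resulting linear system.
Node n1: branches {I1, L1, R4, R6} → V_1 = 15.15-0.03016j
Node n2: branches {R2, I1, R6, R7} → V_2 = 12.30-0.02477j
Node n3: branches {R1, L1, R5, V1} → V_3 = 16.30+0.007056j
Node n4: branches {R3, R7, R8, V1} → V_4 = -3.502+0.007056j
Node n5: branches {R1, R3, R4, R5} → V_5 = 15.20-0.01223j
Source currents: i(V1)=-0.4520+0.0004879j

-3.502+0.007056j V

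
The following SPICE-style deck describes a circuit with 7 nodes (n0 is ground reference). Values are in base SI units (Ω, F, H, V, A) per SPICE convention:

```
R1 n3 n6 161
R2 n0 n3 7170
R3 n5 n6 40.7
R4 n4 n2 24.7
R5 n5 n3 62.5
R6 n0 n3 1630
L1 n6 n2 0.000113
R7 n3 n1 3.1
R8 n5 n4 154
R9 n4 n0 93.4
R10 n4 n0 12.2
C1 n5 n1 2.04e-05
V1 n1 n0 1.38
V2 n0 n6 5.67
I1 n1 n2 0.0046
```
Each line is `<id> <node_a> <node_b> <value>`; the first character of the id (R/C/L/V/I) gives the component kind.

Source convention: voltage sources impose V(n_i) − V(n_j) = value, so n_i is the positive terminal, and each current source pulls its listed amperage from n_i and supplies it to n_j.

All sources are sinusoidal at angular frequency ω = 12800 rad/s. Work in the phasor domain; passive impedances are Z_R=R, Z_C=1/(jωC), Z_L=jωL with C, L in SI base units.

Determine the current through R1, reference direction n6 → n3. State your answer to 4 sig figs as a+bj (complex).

MNA unknowns: 6 node voltages V₁..V_6 plus 2 source currents (V1, V2)
R1: Y=0.006211+0.000j on G[3,6]
R2: Y=0.0001395+0.000j on G[0,3]
R3: Y=0.02457+0.000j on G[5,6]
R4: Y=0.04049+0.000j on G[4,2]
R5: Y=0.01600+0.000j on G[5,3]
R6: Y=0.0006135+0.000j on G[0,3]
L1: Y=0.000-0.6914j on G[6,2]
R7: Y=0.3226+0.000j on G[3,1]
R8: Y=0.006494+0.000j on G[5,4]
R9: Y=0.01071+0.000j on G[4,0]
R10: Y=0.08197+0.000j on G[4,0]
C1: Y=0.000+0.2611j on G[5,1]
V1: row V1−V0=1.38, i_V1 at 1,0
V2: row V0−V6=5.67, i_V2 at 0,6
I1: z[1]−=0.0046, z[2]+=0.0046
solve → V1=1.380+0.000j, V2=-5.662+0.2455j, V3=1.244+0.03346j, V4=-1.583+0.1048j, V5=1.254+0.7227j, V6=-5.670+0.000j
aux → i_V1=-0.2370-0.02200j, i_V2=-0.3828-0.01227j

-0.04295-0.0002079j A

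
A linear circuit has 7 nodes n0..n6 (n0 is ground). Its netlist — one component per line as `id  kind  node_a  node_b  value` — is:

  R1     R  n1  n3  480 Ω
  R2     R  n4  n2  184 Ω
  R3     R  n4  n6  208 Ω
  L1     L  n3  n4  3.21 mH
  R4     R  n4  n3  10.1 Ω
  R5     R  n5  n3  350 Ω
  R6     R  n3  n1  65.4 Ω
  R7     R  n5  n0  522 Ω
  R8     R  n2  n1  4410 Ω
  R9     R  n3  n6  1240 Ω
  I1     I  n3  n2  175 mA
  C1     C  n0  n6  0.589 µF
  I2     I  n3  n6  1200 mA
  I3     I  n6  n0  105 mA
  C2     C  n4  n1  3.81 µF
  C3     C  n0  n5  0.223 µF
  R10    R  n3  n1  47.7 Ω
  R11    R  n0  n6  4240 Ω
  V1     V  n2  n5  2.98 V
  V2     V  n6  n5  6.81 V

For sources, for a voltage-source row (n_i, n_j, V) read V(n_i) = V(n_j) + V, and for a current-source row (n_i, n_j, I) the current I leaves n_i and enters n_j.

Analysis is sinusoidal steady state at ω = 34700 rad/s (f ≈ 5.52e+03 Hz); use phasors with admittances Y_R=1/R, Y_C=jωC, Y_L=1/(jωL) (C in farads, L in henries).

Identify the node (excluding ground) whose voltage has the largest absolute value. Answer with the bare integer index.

3

Apply KCL at each of the 6 non-ground nodes and solve the resulting linear system.
Node n1: branches {R1, R6, R8, C2, R10} → V_1 = -97.17+5.202j
Node n2: branches {R2, R8, I1, V1} → V_2 = -2.218+3.387j
Node n3: branches {R1, L1, R4, R5, R6, R9, I1, I2, R10} → V_3 = -104.1+3.378j
Node n4: branches {R2, R3, L1, R4, C2} → V_4 = -96.64+3.350j
Node n5: branches {R5, R7, C3, V1, V2} → V_5 = -5.198+3.387j
Node n6: branches {R3, R9, C1, I2, I3, R11, V2} → V_6 = 1.612+3.387j
Source currents: i(V1)=-0.3597+0.0002103j, i(V2)=0.6062-0.03392j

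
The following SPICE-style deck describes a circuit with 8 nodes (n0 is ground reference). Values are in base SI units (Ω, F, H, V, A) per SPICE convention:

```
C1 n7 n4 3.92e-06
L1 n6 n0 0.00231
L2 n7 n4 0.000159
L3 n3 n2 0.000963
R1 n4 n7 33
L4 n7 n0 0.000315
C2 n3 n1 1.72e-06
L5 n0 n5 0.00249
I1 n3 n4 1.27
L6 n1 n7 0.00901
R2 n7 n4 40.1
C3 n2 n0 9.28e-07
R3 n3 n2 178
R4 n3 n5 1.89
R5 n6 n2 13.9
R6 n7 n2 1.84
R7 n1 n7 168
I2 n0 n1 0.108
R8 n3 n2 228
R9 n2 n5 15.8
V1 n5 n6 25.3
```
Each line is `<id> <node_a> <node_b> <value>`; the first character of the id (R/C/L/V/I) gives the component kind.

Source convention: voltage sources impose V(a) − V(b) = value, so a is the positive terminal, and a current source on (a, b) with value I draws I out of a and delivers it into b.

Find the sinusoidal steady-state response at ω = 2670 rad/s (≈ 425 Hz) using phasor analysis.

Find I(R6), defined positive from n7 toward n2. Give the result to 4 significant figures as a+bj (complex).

MNA unknowns: 7 node voltages V₁..V_7 plus 1 source current (V1)
C1: Y=0.000+0.01047j on G[7,4]
L1: Y=0.000-0.1621j on G[6,0]
L2: Y=0.000-2.356j on G[7,4]
L3: Y=0.000-0.3889j on G[3,2]
R1: Y=0.03030+0.000j on G[4,7]
L4: Y=0.000-1.189j on G[7,0]
C2: Y=0.000+0.004592j on G[3,1]
L5: Y=0.000-0.1504j on G[0,5]
I1: z[3]−=1.27, z[4]+=1.27
L6: Y=0.000-0.04157j on G[1,7]
R2: Y=0.02494+0.000j on G[7,4]
C3: Y=0.000+0.002478j on G[2,0]
R3: Y=0.005618+0.000j on G[3,2]
R4: Y=0.5291+0.000j on G[3,5]
R5: Y=0.07194+0.000j on G[6,2]
R6: Y=0.5435+0.000j on G[7,2]
R7: Y=0.005952+0.000j on G[1,7]
I2: z[0]−=0.108, z[1]+=0.108
R8: Y=0.004386+0.000j on G[3,2]
R9: Y=0.06329+0.000j on G[2,5]
V1: row V5−V6=25.3, i_V1 at 5,6
solve → V1=1.435+4.046j, V2=0.8322-1.995j, V3=4.530-0.6109j, V4=1.346+1.489j, V5=8.058-3.276j, V6=-17.24-3.276j, V7=1.333+0.9479j
aux → i_V1=-1.831+2.703j

0.2724+1.600j A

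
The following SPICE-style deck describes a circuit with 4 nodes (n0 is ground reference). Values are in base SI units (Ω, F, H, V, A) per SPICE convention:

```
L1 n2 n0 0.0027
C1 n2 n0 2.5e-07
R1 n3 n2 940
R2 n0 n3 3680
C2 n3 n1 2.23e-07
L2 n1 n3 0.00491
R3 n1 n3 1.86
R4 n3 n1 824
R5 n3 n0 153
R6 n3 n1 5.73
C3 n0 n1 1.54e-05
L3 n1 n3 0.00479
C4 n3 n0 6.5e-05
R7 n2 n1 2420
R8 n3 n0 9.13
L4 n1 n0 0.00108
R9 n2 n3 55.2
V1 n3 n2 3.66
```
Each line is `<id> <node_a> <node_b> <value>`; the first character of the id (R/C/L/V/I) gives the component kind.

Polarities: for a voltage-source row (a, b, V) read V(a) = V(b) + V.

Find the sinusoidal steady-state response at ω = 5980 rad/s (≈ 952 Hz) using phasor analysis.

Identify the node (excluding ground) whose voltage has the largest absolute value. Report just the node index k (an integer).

MNA unknowns: 3 node voltages V₁..V_3 plus 1 source current (V1)
L1: Y=0.000-0.06193j on G[2,0]
C1: Y=0.000+0.001495j on G[2,0]
R1: Y=0.001064+0.000j on G[3,2]
R2: Y=0.0002717+0.000j on G[0,3]
C2: Y=0.000+0.001334j on G[3,1]
L2: Y=0.000-0.03406j on G[1,3]
R3: Y=0.5376+0.000j on G[1,3]
R4: Y=0.001214+0.000j on G[3,1]
R5: Y=0.006536+0.000j on G[3,0]
R6: Y=0.1745+0.000j on G[3,1]
C3: Y=0.000+0.09209j on G[0,1]
L3: Y=0.000-0.03491j on G[1,3]
C4: Y=0.000+0.3887j on G[3,0]
R7: Y=0.0004132+0.000j on G[2,1]
R8: Y=0.1095+0.000j on G[3,0]
L4: Y=0.000-0.1548j on G[1,0]
R9: Y=0.01812+0.000j on G[2,3]
V1: row V3−V2=3.66, i_V1 at 3,2
solve → V1=-0.6519-0.3678j, V2=-4.347-0.3139j, V3=-0.6873-0.3139j
aux → i_V1=-0.09070+0.2628j

2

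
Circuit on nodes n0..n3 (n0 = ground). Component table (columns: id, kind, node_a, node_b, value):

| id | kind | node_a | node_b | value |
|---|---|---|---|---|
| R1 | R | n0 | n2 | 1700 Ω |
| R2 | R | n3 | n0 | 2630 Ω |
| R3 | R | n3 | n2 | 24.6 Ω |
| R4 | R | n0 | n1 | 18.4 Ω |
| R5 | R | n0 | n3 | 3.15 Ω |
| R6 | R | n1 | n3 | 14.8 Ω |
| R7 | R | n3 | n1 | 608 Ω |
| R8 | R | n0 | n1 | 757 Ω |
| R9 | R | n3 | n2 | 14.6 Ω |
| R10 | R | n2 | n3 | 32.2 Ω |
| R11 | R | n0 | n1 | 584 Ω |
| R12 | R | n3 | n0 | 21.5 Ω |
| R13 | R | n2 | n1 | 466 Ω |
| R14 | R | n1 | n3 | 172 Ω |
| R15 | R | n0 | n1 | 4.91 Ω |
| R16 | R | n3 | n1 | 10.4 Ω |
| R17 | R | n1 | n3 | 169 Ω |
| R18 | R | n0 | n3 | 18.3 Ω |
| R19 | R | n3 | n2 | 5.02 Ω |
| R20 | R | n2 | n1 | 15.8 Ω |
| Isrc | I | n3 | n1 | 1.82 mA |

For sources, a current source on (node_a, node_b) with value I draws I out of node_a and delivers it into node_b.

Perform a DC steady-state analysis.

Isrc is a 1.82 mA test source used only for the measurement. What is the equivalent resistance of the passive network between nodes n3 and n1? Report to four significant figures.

MNA unknowns: 3 node voltages V₁..V_3
R1: Y=0.0005882 on G[0,2]
R2: Y=0.0003802 on G[3,0]
R3: Y=0.04065 on G[3,2]
R4: Y=0.05435 on G[0,1]
R5: Y=0.3175 on G[0,3]
R6: Y=0.06757 on G[1,3]
R7: Y=0.001645 on G[3,1]
R8: Y=0.001321 on G[0,1]
R9: Y=0.06849 on G[3,2]
R10: Y=0.03106 on G[2,3]
R11: Y=0.001712 on G[0,1]
R12: Y=0.04651 on G[3,0]
R13: Y=0.002146 on G[2,1]
R14: Y=0.005814 on G[1,3]
R15: Y=0.2037 on G[0,1]
R16: Y=0.09615 on G[3,1]
R17: Y=0.005917 on G[1,3]
R18: Y=0.05464 on G[0,3]
R19: Y=0.1992 on G[3,2]
R20: Y=0.06329 on G[2,1]
Isrc: z[3]−=0.00182, z[1]+=0.00182
solve → V1=0.002855, V2=-0.001027, V3=-0.001778

R_eq = 2.546 Ω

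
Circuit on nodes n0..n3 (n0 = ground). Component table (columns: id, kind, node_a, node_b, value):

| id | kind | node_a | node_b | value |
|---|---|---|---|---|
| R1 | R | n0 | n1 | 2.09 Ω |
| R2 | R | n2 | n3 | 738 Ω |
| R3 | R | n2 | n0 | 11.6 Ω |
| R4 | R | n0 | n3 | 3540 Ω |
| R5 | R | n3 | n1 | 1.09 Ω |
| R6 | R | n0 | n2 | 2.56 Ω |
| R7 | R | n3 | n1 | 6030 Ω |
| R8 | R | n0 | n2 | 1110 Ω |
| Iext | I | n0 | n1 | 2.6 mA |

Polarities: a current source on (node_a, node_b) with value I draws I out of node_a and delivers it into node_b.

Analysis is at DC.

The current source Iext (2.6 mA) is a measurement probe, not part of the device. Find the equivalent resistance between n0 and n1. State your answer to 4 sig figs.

MNA unknowns: 3 node voltages V₁..V_3
R1: Y=0.4785 on G[0,1]
R2: Y=0.001355 on G[2,3]
R3: Y=0.08621 on G[2,0]
R4: Y=0.0002825 on G[0,3]
R5: Y=0.9174 on G[3,1]
R6: Y=0.3906 on G[0,2]
R7: Y=0.0001658 on G[3,1]
R8: Y=0.0009009 on G[0,2]
Iext: z[0]−=0.0026, z[1]+=0.0026
solve → V1=0.005416, V2=1.529e-05, V3=0.005406

R_eq = 2.083 Ω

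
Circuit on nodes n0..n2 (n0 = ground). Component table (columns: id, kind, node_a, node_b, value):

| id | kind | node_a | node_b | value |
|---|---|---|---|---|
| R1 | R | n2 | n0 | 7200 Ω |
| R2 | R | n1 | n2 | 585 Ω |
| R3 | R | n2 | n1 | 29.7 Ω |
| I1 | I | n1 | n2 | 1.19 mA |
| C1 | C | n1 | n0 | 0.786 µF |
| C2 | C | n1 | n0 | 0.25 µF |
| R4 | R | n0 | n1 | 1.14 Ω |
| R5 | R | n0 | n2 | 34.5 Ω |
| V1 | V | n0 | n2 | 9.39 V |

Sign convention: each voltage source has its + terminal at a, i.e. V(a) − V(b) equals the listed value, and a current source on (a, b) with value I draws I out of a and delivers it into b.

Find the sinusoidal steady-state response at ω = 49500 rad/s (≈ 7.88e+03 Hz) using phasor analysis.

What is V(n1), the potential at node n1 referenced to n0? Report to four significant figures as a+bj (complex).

-0.3642+0.02047j V

Apply KCL at each of the 2 non-ground nodes and solve the resulting linear system.
Node n1: branches {R2, R3, I1, C1, C2, R4} → V_1 = -0.3642+0.02047j
Node n2: branches {R1, R2, R3, I1, R5, V1} → V_2 = -9.390+0.000j
Source currents: i(V1)=-0.5940-0.0007241j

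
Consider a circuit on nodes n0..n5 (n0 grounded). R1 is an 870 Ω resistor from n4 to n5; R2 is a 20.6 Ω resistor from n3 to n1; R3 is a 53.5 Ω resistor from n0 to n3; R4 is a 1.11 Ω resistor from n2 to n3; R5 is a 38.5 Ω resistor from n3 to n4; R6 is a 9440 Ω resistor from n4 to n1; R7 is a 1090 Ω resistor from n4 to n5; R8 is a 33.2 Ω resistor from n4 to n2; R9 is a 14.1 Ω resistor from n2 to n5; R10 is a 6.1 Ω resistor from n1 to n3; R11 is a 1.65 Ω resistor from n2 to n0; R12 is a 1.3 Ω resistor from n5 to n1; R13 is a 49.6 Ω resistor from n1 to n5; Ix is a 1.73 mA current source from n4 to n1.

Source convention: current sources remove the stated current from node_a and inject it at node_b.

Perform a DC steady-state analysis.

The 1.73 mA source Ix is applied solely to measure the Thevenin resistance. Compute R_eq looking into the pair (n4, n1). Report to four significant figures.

R_eq = 20.59 Ω

Apply KCL at each of the 5 non-ground nodes and solve the resulting linear system.
Node n1: branches {R2, R6, R10, R12, R13, Ix} → V_1 = 0.006358
Node n2: branches {R4, R8, R9, R11} → V_2 = -1.537e-05
Node n3: branches {R2, R3, R4, R5, R10} → V_3 = 0.0004983
Node n4: branches {R1, R5, R6, R7, R8, Ix} → V_4 = -0.02926
Node n5: branches {R1, R7, R9, R12, R13} → V_5 = 0.005749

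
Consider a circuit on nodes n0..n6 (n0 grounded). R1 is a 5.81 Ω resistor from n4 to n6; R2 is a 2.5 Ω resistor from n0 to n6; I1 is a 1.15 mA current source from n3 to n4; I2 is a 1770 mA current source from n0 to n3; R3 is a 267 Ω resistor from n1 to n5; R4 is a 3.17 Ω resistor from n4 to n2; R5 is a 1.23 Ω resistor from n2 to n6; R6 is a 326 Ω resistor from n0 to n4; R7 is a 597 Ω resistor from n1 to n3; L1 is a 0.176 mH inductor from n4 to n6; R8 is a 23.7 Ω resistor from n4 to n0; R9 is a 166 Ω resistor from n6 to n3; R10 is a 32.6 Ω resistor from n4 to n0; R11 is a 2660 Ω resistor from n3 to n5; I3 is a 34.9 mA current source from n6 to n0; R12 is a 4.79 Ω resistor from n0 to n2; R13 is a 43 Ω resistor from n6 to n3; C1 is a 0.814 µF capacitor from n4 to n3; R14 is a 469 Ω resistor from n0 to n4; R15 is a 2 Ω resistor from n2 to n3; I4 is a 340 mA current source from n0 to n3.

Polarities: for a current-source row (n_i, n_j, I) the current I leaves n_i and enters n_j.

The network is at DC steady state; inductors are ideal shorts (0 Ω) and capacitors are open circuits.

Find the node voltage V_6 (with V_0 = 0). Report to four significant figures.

2.703 V

MNA unknowns: 6 node voltages V₁..V_6 plus 1 source current (L1)
R1: Y=0.1721 on G[4,6]
R2: Y=0.4000 on G[0,6]
I1: z[3]−=0.00115, z[4]+=0.00115
I2: z[0]−=1.77, z[3]+=1.77
R3: Y=0.003745 on G[1,5]
R4: Y=0.3155 on G[4,2]
R5: Y=0.8130 on G[2,6]
R6: Y=0.003067 on G[0,4]
R7: Y=0.001675 on G[1,3]
L1: row V4−V6=0, i_L1 at 4,6
R8: Y=0.04219 on G[4,0]
R9: Y=0.006024 on G[6,3]
R10: Y=0.03067 on G[4,0]
R11: Y=0.0003759 on G[3,5]
I3: z[6]−=0.0349, z[0]+=0.0349
R12: Y=0.2088 on G[0,2]
R13: Y=0.02326 on G[6,3]
C1: Y=0.000 on G[4,3]
R14: Y=0.002132 on G[0,4]
R15: Y=0.5000 on G[2,3]
I4: z[0]−=0.34, z[3]+=0.34
solve → V1=7.676, V2=3.749, V3=7.676, V4=2.703, V5=7.676, V6=2.703
aux → i_L1=0.1201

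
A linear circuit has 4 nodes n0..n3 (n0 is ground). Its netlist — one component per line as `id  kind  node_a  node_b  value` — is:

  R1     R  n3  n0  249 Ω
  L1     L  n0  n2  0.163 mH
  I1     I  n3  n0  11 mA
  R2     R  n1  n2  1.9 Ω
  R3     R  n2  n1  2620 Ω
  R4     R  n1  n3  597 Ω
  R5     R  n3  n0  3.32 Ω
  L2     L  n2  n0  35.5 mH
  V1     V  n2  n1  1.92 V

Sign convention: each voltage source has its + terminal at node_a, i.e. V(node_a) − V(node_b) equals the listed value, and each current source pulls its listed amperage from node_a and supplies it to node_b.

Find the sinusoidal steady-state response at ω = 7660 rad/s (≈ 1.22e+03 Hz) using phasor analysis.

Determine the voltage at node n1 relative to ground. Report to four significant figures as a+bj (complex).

MNA unknowns: 3 node voltages V₁..V_3 plus 1 source current (V1)
R1: Y=0.004016+0.000j on G[3,0]
L1: Y=0.000-0.8009j on G[0,2]
I1: z[3]−=0.011, z[0]+=0.011
R2: Y=0.5263+0.000j on G[1,2]
R3: Y=0.0003817+0.000j on G[2,1]
R4: Y=0.001675+0.000j on G[1,3]
R5: Y=0.3012+0.000j on G[3,0]
L2: Y=0.000-0.003677j on G[2,0]
V1: row V2−V1=1.92, i_V1 at 2,1
solve → V1=-1.920+0.003901j, V2=8.076e-06+0.003901j, V3=-0.04632+2.129e-05j
aux → i_V1=-1.014+6.498e-06j

-1.920+0.003901j V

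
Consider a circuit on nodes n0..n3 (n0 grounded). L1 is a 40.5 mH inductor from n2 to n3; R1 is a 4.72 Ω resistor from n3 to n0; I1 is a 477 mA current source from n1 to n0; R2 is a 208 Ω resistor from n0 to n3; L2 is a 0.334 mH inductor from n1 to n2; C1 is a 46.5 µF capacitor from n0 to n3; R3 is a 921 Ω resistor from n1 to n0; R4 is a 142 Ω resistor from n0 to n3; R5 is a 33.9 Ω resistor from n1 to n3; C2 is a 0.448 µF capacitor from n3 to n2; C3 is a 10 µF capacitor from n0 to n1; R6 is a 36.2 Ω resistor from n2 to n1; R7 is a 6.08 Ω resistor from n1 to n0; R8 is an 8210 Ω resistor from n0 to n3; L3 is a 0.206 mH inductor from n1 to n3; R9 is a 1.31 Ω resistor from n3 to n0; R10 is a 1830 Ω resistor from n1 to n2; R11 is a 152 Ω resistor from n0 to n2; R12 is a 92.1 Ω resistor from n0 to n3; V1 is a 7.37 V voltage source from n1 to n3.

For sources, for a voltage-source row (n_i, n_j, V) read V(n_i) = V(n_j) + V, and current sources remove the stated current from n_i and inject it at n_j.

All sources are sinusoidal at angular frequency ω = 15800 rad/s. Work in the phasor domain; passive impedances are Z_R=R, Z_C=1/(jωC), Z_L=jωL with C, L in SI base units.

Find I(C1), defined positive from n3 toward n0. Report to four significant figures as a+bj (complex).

MNA unknowns: 3 node voltages V₁..V_3 plus 1 source current (V1)
L1: Y=0.000-0.001563j on G[2,3]
R1: Y=0.2119+0.000j on G[3,0]
I1: z[1]−=0.477, z[0]+=0.477
R2: Y=0.004808+0.000j on G[0,3]
L2: Y=0.000-0.1895j on G[1,2]
C1: Y=0.000+0.7347j on G[0,3]
R3: Y=0.001086+0.000j on G[1,0]
R4: Y=0.007042+0.000j on G[0,3]
R5: Y=0.02950+0.000j on G[1,3]
C2: Y=0.000+0.007078j on G[3,2]
C3: Y=0.000+0.1580j on G[0,1]
R6: Y=0.02762+0.000j on G[2,1]
R7: Y=0.1645+0.000j on G[1,0]
R8: Y=0.0001218+0.000j on G[0,3]
L3: Y=0.000-0.3072j on G[1,3]
R9: Y=0.7634+0.000j on G[3,0]
R10: Y=0.0005464+0.000j on G[1,2]
R11: Y=0.006579+0.000j on G[0,2]
R12: Y=0.01086+0.000j on G[0,3]
V1: row V1−V3=7.37, i_V1 at 1,3
solve → V1=5.947+0.09170j, V2=6.125-0.1545j, V3=-1.423+0.09170j
aux → i_V1=-1.706+1.269j

-0.06737-1.045j A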